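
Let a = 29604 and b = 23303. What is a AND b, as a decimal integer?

29604 = 111001110100100
23303 = 101101100000111
AND → 101001100000100 = 21252

21252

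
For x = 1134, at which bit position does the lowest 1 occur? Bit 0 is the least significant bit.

1

1134 = 10001101110
Trailing zeros: 1, so the lowest set bit is bit 1 (value 2).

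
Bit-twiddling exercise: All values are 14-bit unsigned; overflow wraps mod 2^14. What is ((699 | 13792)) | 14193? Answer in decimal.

699 = 00001010111011
13792 = 11010111100000
→ | → 11011111111011 = 14331
14193 = 11011101110001
→ | → 11011111111011 = 14331

14331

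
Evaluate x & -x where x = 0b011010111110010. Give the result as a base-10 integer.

x = 11010111110010 = 13810
-x (two's complement) = …00101000001110
AND   = 00000000000010 = 2
(x & -x isolates the lowest set bit of x.)

2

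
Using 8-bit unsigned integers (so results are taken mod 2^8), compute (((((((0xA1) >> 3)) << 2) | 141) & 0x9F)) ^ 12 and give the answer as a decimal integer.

145

0xA1 = 10100001
→ >> 3 → 00010100 = 20
→ << 2 (mod 2^8) → 01010000 = 80
141 = 10001101
→ | → 11011101 = 221
0x9F = 10011111
→ & → 10011101 = 157
12 = 00001100
→ ^ → 10010001 = 145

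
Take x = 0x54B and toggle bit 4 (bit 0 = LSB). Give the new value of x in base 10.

1371

x = 10101001011
bit 4 is currently 0; toggle it via x ^ (1 << 4) = x ^ 16
→ 10101011011 = 1371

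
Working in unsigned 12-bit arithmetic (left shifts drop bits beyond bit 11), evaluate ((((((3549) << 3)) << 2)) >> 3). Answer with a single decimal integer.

3549 = 110111011101
→ << 3 (mod 2^12) → 111011101000 = 3816
→ << 2 (mod 2^12) → 101110100000 = 2976
→ >> 3 → 000101110100 = 372

372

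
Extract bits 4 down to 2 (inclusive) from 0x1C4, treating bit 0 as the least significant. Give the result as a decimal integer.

v = 00111000100
Shift right by 2: 001110001
Mask low 3 bits: 001 = 1

1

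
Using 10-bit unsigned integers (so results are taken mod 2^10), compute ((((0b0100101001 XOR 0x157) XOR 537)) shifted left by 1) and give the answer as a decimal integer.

0b0100101001 = 0100101001
0x157 = 0101010111
→ XOR → 0001111110 = 126
537 = 1000011001
→ XOR → 1001100111 = 615
→ shifted left by 1 (mod 2^10) → 0011001110 = 206

206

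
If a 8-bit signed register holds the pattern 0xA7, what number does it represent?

pattern = 10100111 (MSB is 1 ⇒ negative)
Invert: 01011000, add 1 → 01011001 = 89, so the value is -89.
(Equivalently: 167 - 2^8 = 167 - 256 = -89.)

-89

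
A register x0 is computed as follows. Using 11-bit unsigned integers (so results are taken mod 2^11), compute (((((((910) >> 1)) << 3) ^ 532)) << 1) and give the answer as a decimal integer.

88

910 = 01110001110
→ >> 1 → 00111000111 = 455
→ << 3 (mod 2^11) → 11000111000 = 1592
532 = 01000010100
→ ^ → 10000101100 = 1068
→ << 1 (mod 2^11) → 00001011000 = 88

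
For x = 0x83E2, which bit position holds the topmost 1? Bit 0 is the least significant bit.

0x83E2 = 1000001111100010
The topmost 1 is at position 15 (since 2^15 = 32768 ≤ 33762 < 65536).

15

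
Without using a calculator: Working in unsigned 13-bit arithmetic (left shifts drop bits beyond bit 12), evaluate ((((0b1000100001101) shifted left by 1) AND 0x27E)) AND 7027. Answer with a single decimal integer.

530

0b1000100001101 = 1000100001101
→ shifted left by 1 (mod 2^13) → 0001000011010 = 538
0x27E = 0001001111110
→ AND → 0001000011010 = 538
7027 = 1101101110011
→ AND → 0001000010010 = 530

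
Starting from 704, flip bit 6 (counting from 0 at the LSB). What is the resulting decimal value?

x = 0001011000000
bit 6 is currently 1; toggle it via x ^ (1 << 6) = x ^ 64
→ 0001010000000 = 640

640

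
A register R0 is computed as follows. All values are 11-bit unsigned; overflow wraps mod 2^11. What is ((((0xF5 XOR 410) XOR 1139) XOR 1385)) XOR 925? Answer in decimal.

0xF5 = 00011110101
410 = 00110011010
→ XOR → 00101101111 = 367
1139 = 10001110011
→ XOR → 10100011100 = 1308
1385 = 10101101001
→ XOR → 00001110101 = 117
925 = 01110011101
→ XOR → 01111101000 = 1000

1000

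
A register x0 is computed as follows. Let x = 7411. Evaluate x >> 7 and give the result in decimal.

7411 = 1110011110011
shift right by 7 → 0000000111001 = 57
(equivalently, floor(7411 / 128))

57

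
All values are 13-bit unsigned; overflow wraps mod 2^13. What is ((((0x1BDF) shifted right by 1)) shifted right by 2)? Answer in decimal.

891

0x1BDF = 1101111011111
→ shifted right by 1 → 0110111101111 = 3567
→ shifted right by 2 → 0001101111011 = 891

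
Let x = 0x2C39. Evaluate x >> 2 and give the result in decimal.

2830

0x2C39 = 10110000111001
shift right by 2 → 00101100001110 = 2830
(equivalently, floor(11321 / 4))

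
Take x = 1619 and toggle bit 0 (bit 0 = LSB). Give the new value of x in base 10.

1618

x = 11001010011
bit 0 is currently 1; toggle it via x ^ (1 << 0) = x ^ 1
→ 11001010010 = 1618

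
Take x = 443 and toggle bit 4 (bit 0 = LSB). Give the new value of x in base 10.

427

x = 000110111011
bit 4 is currently 1; toggle it via x ^ (1 << 4) = x ^ 16
→ 000110101011 = 427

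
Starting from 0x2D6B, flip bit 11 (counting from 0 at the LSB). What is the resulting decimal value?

9579

x = 10110101101011
bit 11 is currently 1; toggle it via x ^ (1 << 11) = x ^ 2048
→ 10010101101011 = 9579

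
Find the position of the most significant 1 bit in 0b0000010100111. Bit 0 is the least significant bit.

7

0b0000010100111 = 10100111
The topmost 1 is at position 7 (since 2^7 = 128 ≤ 167 < 256).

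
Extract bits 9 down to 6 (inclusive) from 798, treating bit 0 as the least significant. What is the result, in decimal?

v = 1100011110
Shift right by 6: 1100
Mask low 4 bits: 1100 = 12

12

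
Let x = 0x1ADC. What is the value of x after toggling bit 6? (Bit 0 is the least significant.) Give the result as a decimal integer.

x = 1101011011100
bit 6 is currently 1; toggle it via x ^ (1 << 6) = x ^ 64
→ 1101010011100 = 6812

6812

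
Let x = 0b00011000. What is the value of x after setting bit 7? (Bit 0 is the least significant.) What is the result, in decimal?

x = 00011000
bit 7 is currently 0; set it via x | (1 << 7) = x | 128
→ 10011000 = 152

152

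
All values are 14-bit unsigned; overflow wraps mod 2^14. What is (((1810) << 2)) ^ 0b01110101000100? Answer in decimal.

1810 = 00011100010010
→ << 2 (mod 2^14) → 01110001001000 = 7240
0b01110101000100 = 01110101000100
→ ^ → 00000100001100 = 268

268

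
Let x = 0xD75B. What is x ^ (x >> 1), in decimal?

48374

x = 1101011101011011 = 55131
x>>1 = 0110101110101101
XOR  = 1011110011110110 = 48374
(x ^ (x >> 1) gives the standard binary-reflected Gray code of x.)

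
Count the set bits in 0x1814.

0x1814 = 1100000010100
Count the 1s: 1 + 1 + 1 + 1 = 4

4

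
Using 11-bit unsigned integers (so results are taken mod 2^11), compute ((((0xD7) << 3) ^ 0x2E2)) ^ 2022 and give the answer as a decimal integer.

0xD7 = 00011010111
→ << 3 (mod 2^11) → 11010111000 = 1720
0x2E2 = 01011100010
→ ^ → 10001011010 = 1114
2022 = 11111100110
→ ^ → 01110111100 = 956

956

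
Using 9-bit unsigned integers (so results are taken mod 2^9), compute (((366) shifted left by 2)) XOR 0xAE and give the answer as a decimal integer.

278

366 = 101101110
→ shifted left by 2 (mod 2^9) → 110111000 = 440
0xAE = 010101110
→ XOR → 100010110 = 278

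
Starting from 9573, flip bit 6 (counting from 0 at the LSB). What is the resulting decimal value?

9509

x = 10010101100101
bit 6 is currently 1; toggle it via x ^ (1 << 6) = x ^ 64
→ 10010100100101 = 9509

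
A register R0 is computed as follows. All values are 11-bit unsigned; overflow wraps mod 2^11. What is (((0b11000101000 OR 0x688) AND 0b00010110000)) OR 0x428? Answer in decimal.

1192

0b11000101000 = 11000101000
0x688 = 11010001000
→ OR → 11010101000 = 1704
0b00010110000 = 00010110000
→ AND → 00010100000 = 160
0x428 = 10000101000
→ OR → 10010101000 = 1192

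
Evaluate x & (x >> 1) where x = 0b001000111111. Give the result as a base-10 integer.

x = 1000111111 = 575
x>>1 = 0100011111
AND  = 0000011111 = 31
(x & (x >> 1) has a 1 wherever x has two consecutive 1 bits.)

31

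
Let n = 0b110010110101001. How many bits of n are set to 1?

8

n = 110010110101001
Count the 1s: 1 + 1 + 1 + 1 + 1 + 1 + 1 + 1 = 8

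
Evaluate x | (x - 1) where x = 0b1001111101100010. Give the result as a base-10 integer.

40803

x = 1001111101100010 = 40802
x - 1 = 1001111101100001
OR    = 1001111101100011 = 40803
(x | (x - 1) sets all bits below the lowest set bit.)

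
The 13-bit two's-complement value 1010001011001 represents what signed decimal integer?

pattern = 1010001011001 (MSB is 1 ⇒ negative)
Invert: 0101110100110, add 1 → 0101110100111 = 2983, so the value is -2983.
(Equivalently: 5209 - 2^13 = 5209 - 8192 = -2983.)

-2983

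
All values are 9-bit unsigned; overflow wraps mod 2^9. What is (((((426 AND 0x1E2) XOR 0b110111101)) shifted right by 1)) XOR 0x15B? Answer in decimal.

426 = 110101010
0x1E2 = 111100010
→ AND → 110100010 = 418
0b110111101 = 110111101
→ XOR → 000011111 = 31
→ shifted right by 1 → 000001111 = 15
0x15B = 101011011
→ XOR → 101010100 = 340

340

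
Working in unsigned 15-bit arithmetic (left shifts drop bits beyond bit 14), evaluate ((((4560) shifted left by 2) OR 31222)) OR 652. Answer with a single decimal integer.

32766

4560 = 001000111010000
→ shifted left by 2 (mod 2^15) → 100011101000000 = 18240
31222 = 111100111110110
→ OR → 111111111110110 = 32758
652 = 000001010001100
→ OR → 111111111111110 = 32766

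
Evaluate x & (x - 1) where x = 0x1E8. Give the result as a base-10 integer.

x = 111101000 = 488
x - 1 = 111100111
AND   = 111100000 = 480
(x & (x - 1) clears the lowest set bit of x.)

480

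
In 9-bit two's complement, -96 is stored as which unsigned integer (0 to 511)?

416

96 in 9 bits: 001100000
Invert: 110011111
Add 1:  110100000 = 416
(Check: 2^9 - 96 = 512 - 96 = 416.)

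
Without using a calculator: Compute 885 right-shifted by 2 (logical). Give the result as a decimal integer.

885 = 1101110101
shift right by 2 → 0011011101 = 221
(equivalently, floor(885 / 4))

221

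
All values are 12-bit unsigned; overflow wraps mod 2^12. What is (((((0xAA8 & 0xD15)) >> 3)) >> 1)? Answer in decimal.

128

0xAA8 = 101010101000
0xD15 = 110100010101
→ & → 100000000000 = 2048
→ >> 3 → 000100000000 = 256
→ >> 1 → 000010000000 = 128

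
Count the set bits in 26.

26 = 11010
Count the 1s: 1 + 1 + 1 = 3

3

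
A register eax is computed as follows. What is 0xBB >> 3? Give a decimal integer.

23

0xBB = 10111011
shift right by 3 → 00010111 = 23
(equivalently, floor(187 / 8))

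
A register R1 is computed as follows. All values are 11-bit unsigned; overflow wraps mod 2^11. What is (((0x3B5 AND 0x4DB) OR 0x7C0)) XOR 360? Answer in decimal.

1721

0x3B5 = 01110110101
0x4DB = 10011011011
→ AND → 00010010001 = 145
0x7C0 = 11111000000
→ OR → 11111010001 = 2001
360 = 00101101000
→ XOR → 11010111001 = 1721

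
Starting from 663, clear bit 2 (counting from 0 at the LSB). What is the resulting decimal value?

659

x = 1010010111
bit 2 is currently 1; clear it via x & ~(1 << 2) = x & ~4
→ 1010010011 = 659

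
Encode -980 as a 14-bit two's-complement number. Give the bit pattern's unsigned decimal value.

15404

980 in 14 bits: 00001111010100
Invert: 11110000101011
Add 1:  11110000101100 = 15404
(Check: 2^14 - 980 = 16384 - 980 = 15404.)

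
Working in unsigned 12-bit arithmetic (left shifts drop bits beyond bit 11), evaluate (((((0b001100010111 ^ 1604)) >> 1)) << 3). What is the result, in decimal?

0b001100010111 = 001100010111
1604 = 011001000100
→ ^ → 010101010011 = 1363
→ >> 1 → 001010101001 = 681
→ << 3 (mod 2^12) → 010101001000 = 1352

1352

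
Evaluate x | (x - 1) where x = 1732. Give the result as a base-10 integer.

1735

x = 11011000100 = 1732
x - 1 = 11011000011
OR    = 11011000111 = 1735
(x | (x - 1) sets all bits below the lowest set bit.)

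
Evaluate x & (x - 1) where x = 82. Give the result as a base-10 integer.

x = 1010010 = 82
x - 1 = 1010001
AND   = 1010000 = 80
(x & (x - 1) clears the lowest set bit of x.)

80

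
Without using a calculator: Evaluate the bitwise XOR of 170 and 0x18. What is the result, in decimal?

178

170 = 10101010
0x18 = 00011000
XOR → 10110010 = 178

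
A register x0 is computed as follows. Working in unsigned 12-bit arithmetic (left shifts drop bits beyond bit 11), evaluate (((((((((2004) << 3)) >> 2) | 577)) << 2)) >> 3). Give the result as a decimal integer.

500

2004 = 011111010100
→ << 3 (mod 2^12) → 111010100000 = 3744
→ >> 2 → 001110101000 = 936
577 = 001001000001
→ | → 001111101001 = 1001
→ << 2 (mod 2^12) → 111110100100 = 4004
→ >> 3 → 000111110100 = 500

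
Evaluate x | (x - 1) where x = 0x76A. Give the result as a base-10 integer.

1899

x = 11101101010 = 1898
x - 1 = 11101101001
OR    = 11101101011 = 1899
(x | (x - 1) sets all bits below the lowest set bit.)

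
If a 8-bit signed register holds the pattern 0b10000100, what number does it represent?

pattern = 10000100 (MSB is 1 ⇒ negative)
Invert: 01111011, add 1 → 01111100 = 124, so the value is -124.
(Equivalently: 132 - 2^8 = 132 - 256 = -124.)

-124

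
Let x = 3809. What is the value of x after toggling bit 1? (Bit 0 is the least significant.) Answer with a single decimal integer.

x = 111011100001
bit 1 is currently 0; toggle it via x ^ (1 << 1) = x ^ 2
→ 111011100011 = 3811

3811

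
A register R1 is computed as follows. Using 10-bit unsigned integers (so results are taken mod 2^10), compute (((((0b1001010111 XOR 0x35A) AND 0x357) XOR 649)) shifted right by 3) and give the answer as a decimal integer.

0b1001010111 = 1001010111
0x35A = 1101011010
→ XOR → 0100001101 = 269
0x357 = 1101010111
→ AND → 0100000101 = 261
649 = 1010001001
→ XOR → 1110001100 = 908
→ shifted right by 3 → 0001110001 = 113

113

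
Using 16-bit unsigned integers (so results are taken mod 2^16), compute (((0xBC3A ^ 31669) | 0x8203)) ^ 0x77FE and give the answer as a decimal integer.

0xBC3A = 1011110000111010
31669 = 0111101110110101
→ ^ → 1100011110001111 = 51087
0x8203 = 1000001000000011
→ | → 1100011110001111 = 51087
0x77FE = 0111011111111110
→ ^ → 1011000001110001 = 45169

45169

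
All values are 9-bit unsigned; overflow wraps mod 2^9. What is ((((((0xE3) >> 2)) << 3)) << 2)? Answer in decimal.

0xE3 = 011100011
→ >> 2 → 000111000 = 56
→ << 3 (mod 2^9) → 111000000 = 448
→ << 2 (mod 2^9) → 100000000 = 256

256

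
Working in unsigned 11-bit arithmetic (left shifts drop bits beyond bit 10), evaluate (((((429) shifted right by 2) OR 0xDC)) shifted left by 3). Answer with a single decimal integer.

2040

429 = 00110101101
→ shifted right by 2 → 00001101011 = 107
0xDC = 00011011100
→ OR → 00011111111 = 255
→ shifted left by 3 (mod 2^11) → 11111111000 = 2040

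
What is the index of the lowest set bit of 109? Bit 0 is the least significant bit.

109 = 1101101
Trailing zeros: 0, so the lowest set bit is bit 0 (value 1).

0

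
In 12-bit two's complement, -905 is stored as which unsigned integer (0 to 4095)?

3191

905 in 12 bits: 001110001001
Invert: 110001110110
Add 1:  110001110111 = 3191
(Check: 2^12 - 905 = 4096 - 905 = 3191.)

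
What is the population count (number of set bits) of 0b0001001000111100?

6

n = 1001000111100
Count the 1s: 1 + 1 + 1 + 1 + 1 + 1 = 6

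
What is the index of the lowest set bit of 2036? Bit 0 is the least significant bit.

2

2036 = 11111110100
Trailing zeros: 2, so the lowest set bit is bit 2 (value 4).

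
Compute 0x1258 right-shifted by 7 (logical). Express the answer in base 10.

0x1258 = 1001001011000
shift right by 7 → 0000000100100 = 36
(equivalently, floor(4696 / 128))

36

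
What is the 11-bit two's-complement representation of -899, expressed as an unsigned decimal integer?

1149

899 in 11 bits: 01110000011
Invert: 10001111100
Add 1:  10001111101 = 1149
(Check: 2^11 - 899 = 2048 - 899 = 1149.)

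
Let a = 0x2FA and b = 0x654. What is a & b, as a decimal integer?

592

0x2FA = 01011111010
0x654 = 11001010100
AND → 01001010000 = 592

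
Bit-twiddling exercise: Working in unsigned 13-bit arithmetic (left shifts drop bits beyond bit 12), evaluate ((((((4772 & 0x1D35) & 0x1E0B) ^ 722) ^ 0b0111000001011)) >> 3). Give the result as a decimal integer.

4772 = 1001010100100
0x1D35 = 1110100110101
→ & → 1000000100100 = 4132
0x1E0B = 1111000001011
→ & → 1000000000000 = 4096
722 = 0001011010010
→ ^ → 1001011010010 = 4818
0b0111000001011 = 0111000001011
→ ^ → 1110011011001 = 7385
→ >> 3 → 0001110011011 = 923

923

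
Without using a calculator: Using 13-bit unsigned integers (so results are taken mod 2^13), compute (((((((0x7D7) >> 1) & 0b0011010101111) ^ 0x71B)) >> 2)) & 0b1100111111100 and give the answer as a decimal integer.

364

0x7D7 = 0011111010111
→ >> 1 → 0001111101011 = 1003
0b0011010101111 = 0011010101111
→ & → 0001010101011 = 683
0x71B = 0011100011011
→ ^ → 0010110110000 = 1456
→ >> 2 → 0000101101100 = 364
0b1100111111100 = 1100111111100
→ & → 0000101101100 = 364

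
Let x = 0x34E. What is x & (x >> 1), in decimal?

x = 1101001110 = 846
x>>1 = 0110100111
AND  = 0100000110 = 262
(x & (x >> 1) has a 1 wherever x has two consecutive 1 bits.)

262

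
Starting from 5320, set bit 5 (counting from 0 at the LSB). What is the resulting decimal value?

x = 1010011001000
bit 5 is currently 0; set it via x | (1 << 5) = x | 32
→ 1010011101000 = 5352

5352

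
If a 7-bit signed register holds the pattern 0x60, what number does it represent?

pattern = 1100000 (MSB is 1 ⇒ negative)
Invert: 0011111, add 1 → 0100000 = 32, so the value is -32.
(Equivalently: 96 - 2^7 = 96 - 128 = -32.)

-32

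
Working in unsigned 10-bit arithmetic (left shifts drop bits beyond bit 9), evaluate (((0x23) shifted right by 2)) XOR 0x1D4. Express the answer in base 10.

0x23 = 0000100011
→ shifted right by 2 → 0000001000 = 8
0x1D4 = 0111010100
→ XOR → 0111011100 = 476

476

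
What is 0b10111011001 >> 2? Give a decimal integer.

374

x = 10111011001
shift right by 2 → 00101110110 = 374
(equivalently, floor(1497 / 4))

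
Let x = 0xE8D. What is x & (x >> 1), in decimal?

1540

x = 111010001101 = 3725
x>>1 = 011101000110
AND  = 011000000100 = 1540
(x & (x >> 1) has a 1 wherever x has two consecutive 1 bits.)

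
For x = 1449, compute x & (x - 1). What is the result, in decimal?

x = 10110101001 = 1449
x - 1 = 10110101000
AND   = 10110101000 = 1448
(x & (x - 1) clears the lowest set bit of x.)

1448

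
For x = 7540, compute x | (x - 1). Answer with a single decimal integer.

x = 1110101110100 = 7540
x - 1 = 1110101110011
OR    = 1110101110111 = 7543
(x | (x - 1) sets all bits below the lowest set bit.)

7543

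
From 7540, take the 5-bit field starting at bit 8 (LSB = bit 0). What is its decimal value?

29

v = 1110101110100
Shift right by 8: 11101
Mask low 5 bits: 11101 = 29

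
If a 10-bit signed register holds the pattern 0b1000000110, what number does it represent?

-506

pattern = 1000000110 (MSB is 1 ⇒ negative)
Invert: 0111111001, add 1 → 0111111010 = 506, so the value is -506.
(Equivalently: 518 - 2^10 = 518 - 1024 = -506.)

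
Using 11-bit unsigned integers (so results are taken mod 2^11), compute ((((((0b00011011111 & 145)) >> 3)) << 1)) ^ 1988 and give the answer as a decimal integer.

0b00011011111 = 00011011111
145 = 00010010001
→ & → 00010010001 = 145
→ >> 3 → 00000010010 = 18
→ << 1 (mod 2^11) → 00000100100 = 36
1988 = 11111000100
→ ^ → 11111100000 = 2016

2016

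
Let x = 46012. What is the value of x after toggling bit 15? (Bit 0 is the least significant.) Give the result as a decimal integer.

x = 1011001110111100
bit 15 is currently 1; toggle it via x ^ (1 << 15) = x ^ 32768
→ 0011001110111100 = 13244

13244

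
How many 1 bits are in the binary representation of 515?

515 = 1000000011
Count the 1s: 1 + 1 + 1 = 3

3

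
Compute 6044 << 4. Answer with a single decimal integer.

96704

6044 = 00001011110011100
shift left by 4 → 10111100111000000 = 96704
(equivalently, 6044 × 2^4 = 6044 × 16)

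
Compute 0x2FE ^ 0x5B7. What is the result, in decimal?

0x2FE = 01011111110
0x5B7 = 10110110111
XOR → 11101001001 = 1865

1865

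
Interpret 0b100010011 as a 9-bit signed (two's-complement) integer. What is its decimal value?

-237

pattern = 100010011 (MSB is 1 ⇒ negative)
Invert: 011101100, add 1 → 011101101 = 237, so the value is -237.
(Equivalently: 275 - 2^9 = 275 - 512 = -237.)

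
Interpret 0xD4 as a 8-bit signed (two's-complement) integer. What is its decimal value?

-44

pattern = 11010100 (MSB is 1 ⇒ negative)
Invert: 00101011, add 1 → 00101100 = 44, so the value is -44.
(Equivalently: 212 - 2^8 = 212 - 256 = -44.)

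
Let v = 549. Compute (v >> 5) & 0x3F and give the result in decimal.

v = 001000100101
Shift right by 5: 0010001
Mask low 6 bits: 010001 = 17

17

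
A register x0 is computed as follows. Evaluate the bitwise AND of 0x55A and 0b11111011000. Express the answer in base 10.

1368

0x55A = 10101011010
b = 11111011000
AND → 10101011000 = 1368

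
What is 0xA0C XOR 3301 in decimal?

0xA0C = 101000001100
3301 = 110011100101
XOR → 011011101001 = 1769

1769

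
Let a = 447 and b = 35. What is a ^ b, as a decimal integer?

447 = 110111111
35 = 000100011
XOR → 110011100 = 412

412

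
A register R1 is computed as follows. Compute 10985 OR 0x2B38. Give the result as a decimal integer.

11257

10985 = 10101011101001
0x2B38 = 10101100111000
 OR → 10101111111001 = 11257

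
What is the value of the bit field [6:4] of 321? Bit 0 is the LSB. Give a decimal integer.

v = 000101000001
Shift right by 4: 00010100
Mask low 3 bits: 100 = 4

4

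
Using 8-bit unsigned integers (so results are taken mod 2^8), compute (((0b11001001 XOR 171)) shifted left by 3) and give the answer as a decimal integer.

16

0b11001001 = 11001001
171 = 10101011
→ XOR → 01100010 = 98
→ shifted left by 3 (mod 2^8) → 00010000 = 16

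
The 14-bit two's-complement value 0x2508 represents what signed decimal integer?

pattern = 10010100001000 (MSB is 1 ⇒ negative)
Invert: 01101011110111, add 1 → 01101011111000 = 6904, so the value is -6904.
(Equivalently: 9480 - 2^14 = 9480 - 16384 = -6904.)

-6904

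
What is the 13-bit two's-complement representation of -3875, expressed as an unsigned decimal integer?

3875 in 13 bits: 0111100100011
Invert: 1000011011100
Add 1:  1000011011101 = 4317
(Check: 2^13 - 3875 = 8192 - 3875 = 4317.)

4317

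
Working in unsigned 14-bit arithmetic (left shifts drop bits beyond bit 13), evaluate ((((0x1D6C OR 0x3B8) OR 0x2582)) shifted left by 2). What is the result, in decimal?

16376

0x1D6C = 01110101101100
0x3B8 = 00001110111000
→ OR → 01111111111100 = 8188
0x2582 = 10010110000010
→ OR → 11111111111110 = 16382
→ shifted left by 2 (mod 2^14) → 11111111111000 = 16376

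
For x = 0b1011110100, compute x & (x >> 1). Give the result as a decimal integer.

x = 1011110100 = 756
x>>1 = 0101111010
AND  = 0001110000 = 112
(x & (x >> 1) has a 1 wherever x has two consecutive 1 bits.)

112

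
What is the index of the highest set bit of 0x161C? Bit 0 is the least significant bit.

12

0x161C = 1011000011100
The topmost 1 is at position 12 (since 2^12 = 4096 ≤ 5660 < 8192).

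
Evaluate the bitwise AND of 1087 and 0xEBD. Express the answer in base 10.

1085

1087 = 010000111111
0xEBD = 111010111101
AND → 010000111101 = 1085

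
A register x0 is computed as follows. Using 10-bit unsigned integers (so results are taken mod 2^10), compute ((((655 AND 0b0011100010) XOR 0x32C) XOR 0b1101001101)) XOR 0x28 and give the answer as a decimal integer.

203

655 = 1010001111
0b0011100010 = 0011100010
→ AND → 0010000010 = 130
0x32C = 1100101100
→ XOR → 1110101110 = 942
0b1101001101 = 1101001101
→ XOR → 0011100011 = 227
0x28 = 0000101000
→ XOR → 0011001011 = 203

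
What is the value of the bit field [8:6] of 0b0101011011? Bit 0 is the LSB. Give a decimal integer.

v = 0101011011
Shift right by 6: 0101
Mask low 3 bits: 101 = 5

5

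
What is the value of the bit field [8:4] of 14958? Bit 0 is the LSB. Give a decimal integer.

6

v = 0011101001101110
Shift right by 4: 001110100110
Mask low 5 bits: 00110 = 6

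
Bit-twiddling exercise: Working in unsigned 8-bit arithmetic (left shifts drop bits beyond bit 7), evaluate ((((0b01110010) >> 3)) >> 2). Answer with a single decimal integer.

0b01110010 = 01110010
→ >> 3 → 00001110 = 14
→ >> 2 → 00000011 = 3

3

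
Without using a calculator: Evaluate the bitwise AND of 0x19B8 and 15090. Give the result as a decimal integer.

0x19B8 = 01100110111000
15090 = 11101011110010
AND → 01100010110000 = 6320

6320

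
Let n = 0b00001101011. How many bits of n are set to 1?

5

n = 1101011
Count the 1s: 1 + 1 + 1 + 1 + 1 = 5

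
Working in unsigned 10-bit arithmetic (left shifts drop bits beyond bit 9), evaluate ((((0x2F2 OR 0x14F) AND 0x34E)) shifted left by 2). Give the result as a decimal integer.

0x2F2 = 1011110010
0x14F = 0101001111
→ OR → 1111111111 = 1023
0x34E = 1101001110
→ AND → 1101001110 = 846
→ shifted left by 2 (mod 2^10) → 0100111000 = 312

312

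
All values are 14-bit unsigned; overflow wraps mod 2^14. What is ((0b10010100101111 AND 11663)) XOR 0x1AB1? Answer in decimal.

0b10010100101111 = 10010100101111
11663 = 10110110001111
→ AND → 10010100001111 = 9487
0x1AB1 = 01101010110001
→ XOR → 11111110111110 = 16318

16318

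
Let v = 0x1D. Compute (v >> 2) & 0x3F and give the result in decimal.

v = 00011101
Shift right by 2: 000111
Mask low 6 bits: 000111 = 7

7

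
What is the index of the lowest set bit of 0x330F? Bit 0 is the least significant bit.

0x330F = 11001100001111
Trailing zeros: 0, so the lowest set bit is bit 0 (value 1).

0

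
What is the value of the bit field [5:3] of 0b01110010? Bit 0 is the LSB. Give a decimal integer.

v = 01110010
Shift right by 3: 01110
Mask low 3 bits: 110 = 6

6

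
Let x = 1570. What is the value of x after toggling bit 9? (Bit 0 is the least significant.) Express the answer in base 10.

1058

x = 11000100010
bit 9 is currently 1; toggle it via x ^ (1 << 9) = x ^ 512
→ 10000100010 = 1058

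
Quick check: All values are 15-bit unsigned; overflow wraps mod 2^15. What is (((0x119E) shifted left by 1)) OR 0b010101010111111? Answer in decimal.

0x119E = 001000110011110
→ shifted left by 1 (mod 2^15) → 010001100111100 = 9020
0b010101010111111 = 010101010111111
→ OR → 010101110111111 = 11199

11199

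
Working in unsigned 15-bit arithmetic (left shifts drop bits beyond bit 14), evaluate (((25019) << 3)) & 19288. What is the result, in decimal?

2392

25019 = 110000110111011
→ << 3 (mod 2^15) → 000110111011000 = 3544
19288 = 100101101011000
→ & → 000100101011000 = 2392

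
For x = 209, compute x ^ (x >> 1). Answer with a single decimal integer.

185

x = 11010001 = 209
x>>1 = 01101000
XOR  = 10111001 = 185
(x ^ (x >> 1) gives the standard binary-reflected Gray code of x.)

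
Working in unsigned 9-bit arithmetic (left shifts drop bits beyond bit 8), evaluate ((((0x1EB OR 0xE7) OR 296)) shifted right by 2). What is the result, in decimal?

0x1EB = 111101011
0xE7 = 011100111
→ OR → 111101111 = 495
296 = 100101000
→ OR → 111101111 = 495
→ shifted right by 2 → 001111011 = 123

123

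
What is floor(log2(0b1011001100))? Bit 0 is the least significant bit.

9

0b1011001100 = 1011001100
The topmost 1 is at position 9 (since 2^9 = 512 ≤ 716 < 1024).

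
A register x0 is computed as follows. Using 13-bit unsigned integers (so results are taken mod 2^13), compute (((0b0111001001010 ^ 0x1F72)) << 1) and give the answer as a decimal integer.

0b0111001001010 = 0111001001010
0x1F72 = 1111101110010
→ ^ → 1000100111000 = 4408
→ << 1 (mod 2^13) → 0001001110000 = 624

624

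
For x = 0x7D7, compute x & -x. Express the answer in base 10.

1

x = 11111010111 = 2007
-x (two's complement) = …00000101001
AND   = 00000000001 = 1
(x & -x isolates the lowest set bit of x.)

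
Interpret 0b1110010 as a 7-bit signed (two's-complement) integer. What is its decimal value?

pattern = 1110010 (MSB is 1 ⇒ negative)
Invert: 0001101, add 1 → 0001110 = 14, so the value is -14.
(Equivalently: 114 - 2^7 = 114 - 128 = -14.)

-14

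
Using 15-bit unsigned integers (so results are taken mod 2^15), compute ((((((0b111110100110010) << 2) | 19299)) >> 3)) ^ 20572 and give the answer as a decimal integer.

0b111110100110010 = 111110100110010
→ << 2 (mod 2^15) → 111010011001000 = 29896
19299 = 100101101100011
→ | → 111111111101011 = 32747
→ >> 3 → 000111111111101 = 4093
20572 = 101000001011100
→ ^ → 101111110100001 = 24481

24481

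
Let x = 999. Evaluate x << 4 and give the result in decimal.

999 = 00001111100111
shift left by 4 → 11111001110000 = 15984
(equivalently, 999 × 2^4 = 999 × 16)

15984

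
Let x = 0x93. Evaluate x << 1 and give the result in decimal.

294

0x93 = 010010011
shift left by 1 → 100100110 = 294
(equivalently, 147 × 2^1 = 147 × 2)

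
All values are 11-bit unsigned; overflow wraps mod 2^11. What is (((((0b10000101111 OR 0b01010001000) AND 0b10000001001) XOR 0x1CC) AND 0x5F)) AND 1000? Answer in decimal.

64

0b10000101111 = 10000101111
0b01010001000 = 01010001000
→ OR → 11010101111 = 1711
0b10000001001 = 10000001001
→ AND → 10000001001 = 1033
0x1CC = 00111001100
→ XOR → 10111000101 = 1477
0x5F = 00001011111
→ AND → 00001000101 = 69
1000 = 01111101000
→ AND → 00001000000 = 64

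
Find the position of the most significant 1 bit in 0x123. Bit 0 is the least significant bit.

8

0x123 = 100100011
The topmost 1 is at position 8 (since 2^8 = 256 ≤ 291 < 512).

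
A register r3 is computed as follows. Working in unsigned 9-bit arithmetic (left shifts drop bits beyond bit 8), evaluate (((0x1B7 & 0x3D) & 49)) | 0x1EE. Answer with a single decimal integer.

511

0x1B7 = 110110111
0x3D = 000111101
→ & → 000110101 = 53
49 = 000110001
→ & → 000110001 = 49
0x1EE = 111101110
→ | → 111111111 = 511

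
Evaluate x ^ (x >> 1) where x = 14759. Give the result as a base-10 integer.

9588

x = 11100110100111 = 14759
x>>1 = 01110011010011
XOR  = 10010101110100 = 9588
(x ^ (x >> 1) gives the standard binary-reflected Gray code of x.)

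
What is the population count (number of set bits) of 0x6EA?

7

0x6EA = 11011101010
Count the 1s: 1 + 1 + 1 + 1 + 1 + 1 + 1 = 7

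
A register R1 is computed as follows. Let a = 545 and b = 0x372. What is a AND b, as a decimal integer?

544

545 = 1000100001
0x372 = 1101110010
AND → 1000100000 = 544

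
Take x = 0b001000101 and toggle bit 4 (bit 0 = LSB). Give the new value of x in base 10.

85

x = 001000101
bit 4 is currently 0; toggle it via x ^ (1 << 4) = x ^ 16
→ 001010101 = 85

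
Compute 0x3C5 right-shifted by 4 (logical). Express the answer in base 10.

0x3C5 = 1111000101
shift right by 4 → 0000111100 = 60
(equivalently, floor(965 / 16))

60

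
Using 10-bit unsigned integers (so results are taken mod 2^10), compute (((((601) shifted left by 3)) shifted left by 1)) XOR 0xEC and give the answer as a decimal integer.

601 = 1001011001
→ shifted left by 3 (mod 2^10) → 1011001000 = 712
→ shifted left by 1 (mod 2^10) → 0110010000 = 400
0xEC = 0011101100
→ XOR → 0101111100 = 380

380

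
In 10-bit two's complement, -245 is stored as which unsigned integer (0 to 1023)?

779

245 in 10 bits: 0011110101
Invert: 1100001010
Add 1:  1100001011 = 779
(Check: 2^10 - 245 = 1024 - 245 = 779.)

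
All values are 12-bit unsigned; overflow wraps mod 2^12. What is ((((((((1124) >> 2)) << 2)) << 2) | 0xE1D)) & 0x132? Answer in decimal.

1124 = 010001100100
→ >> 2 → 000100011001 = 281
→ << 2 (mod 2^12) → 010001100100 = 1124
→ << 2 (mod 2^12) → 000110010000 = 400
0xE1D = 111000011101
→ | → 111110011101 = 3997
0x132 = 000100110010
→ & → 000100010000 = 272

272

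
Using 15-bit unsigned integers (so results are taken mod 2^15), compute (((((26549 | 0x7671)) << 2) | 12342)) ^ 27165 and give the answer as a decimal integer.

26549 = 110011110110101
0x7671 = 111011001110001
→ | → 111011111110101 = 30709
→ << 2 (mod 2^15) → 101111111010100 = 24532
12342 = 011000000110110
→ | → 111111111110110 = 32758
27165 = 110101000011101
→ ^ → 001010111101011 = 5611

5611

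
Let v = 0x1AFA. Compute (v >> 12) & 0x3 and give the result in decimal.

1

v = 001101011111010
Shift right by 12: 001
Mask low 2 bits: 01 = 1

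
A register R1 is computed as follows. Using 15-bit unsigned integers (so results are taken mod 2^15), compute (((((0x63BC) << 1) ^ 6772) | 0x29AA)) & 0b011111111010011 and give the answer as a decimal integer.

0x63BC = 110001110111100
→ << 1 (mod 2^15) → 100011101111000 = 18296
6772 = 001101001110100
→ ^ → 101110100001100 = 23820
0x29AA = 010100110101010
→ | → 111110110101110 = 32174
0b011111111010011 = 011111111010011
→ & → 011110110000010 = 15746

15746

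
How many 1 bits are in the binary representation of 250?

6

250 = 11111010
Count the 1s: 1 + 1 + 1 + 1 + 1 + 1 = 6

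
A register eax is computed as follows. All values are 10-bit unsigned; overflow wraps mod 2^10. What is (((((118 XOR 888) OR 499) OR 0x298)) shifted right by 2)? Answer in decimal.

118 = 0001110110
888 = 1101111000
→ XOR → 1100001110 = 782
499 = 0111110011
→ OR → 1111111111 = 1023
0x298 = 1010011000
→ OR → 1111111111 = 1023
→ shifted right by 2 → 0011111111 = 255

255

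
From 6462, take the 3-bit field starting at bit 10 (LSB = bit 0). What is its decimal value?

6

v = 0001100100111110
Shift right by 10: 000110
Mask low 3 bits: 110 = 6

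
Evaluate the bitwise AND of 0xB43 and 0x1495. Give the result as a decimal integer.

0xB43 = 0101101000011
0x1495 = 1010010010101
AND → 0000000000001 = 1

1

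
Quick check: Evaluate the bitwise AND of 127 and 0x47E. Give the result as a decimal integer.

126

127 = 00001111111
0x47E = 10001111110
AND → 00001111110 = 126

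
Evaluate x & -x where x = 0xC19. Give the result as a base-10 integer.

x = 110000011001 = 3097
-x (two's complement) = …001111100111
AND   = 000000000001 = 1
(x & -x isolates the lowest set bit of x.)

1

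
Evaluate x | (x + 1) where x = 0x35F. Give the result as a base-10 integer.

x = 1101011111 = 863
x + 1 = 1101100000
OR    = 1101111111 = 895
(x | (x + 1) sets the lowest cleared bit.)

895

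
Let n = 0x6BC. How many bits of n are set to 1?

0x6BC = 11010111100
Count the 1s: 1 + 1 + 1 + 1 + 1 + 1 + 1 = 7

7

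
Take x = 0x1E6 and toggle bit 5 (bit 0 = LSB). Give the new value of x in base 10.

454

x = 00000111100110
bit 5 is currently 1; toggle it via x ^ (1 << 5) = x ^ 32
→ 00000111000110 = 454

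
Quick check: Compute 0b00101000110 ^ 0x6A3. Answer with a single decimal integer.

2021

a = 00101000110
0x6A3 = 11010100011
XOR → 11111100101 = 2021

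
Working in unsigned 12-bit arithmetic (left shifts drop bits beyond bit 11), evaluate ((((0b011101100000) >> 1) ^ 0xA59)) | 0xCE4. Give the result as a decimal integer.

3565

0b011101100000 = 011101100000
→ >> 1 → 001110110000 = 944
0xA59 = 101001011001
→ ^ → 100111101001 = 2537
0xCE4 = 110011100100
→ | → 110111101101 = 3565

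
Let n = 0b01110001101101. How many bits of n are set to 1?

n = 1110001101101
Count the 1s: 1 + 1 + 1 + 1 + 1 + 1 + 1 + 1 = 8

8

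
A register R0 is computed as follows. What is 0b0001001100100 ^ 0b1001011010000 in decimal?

4276

a = 0001001100100
b = 1001011010000
XOR → 1000010110100 = 4276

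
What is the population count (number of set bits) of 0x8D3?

6

0x8D3 = 100011010011
Count the 1s: 1 + 1 + 1 + 1 + 1 + 1 = 6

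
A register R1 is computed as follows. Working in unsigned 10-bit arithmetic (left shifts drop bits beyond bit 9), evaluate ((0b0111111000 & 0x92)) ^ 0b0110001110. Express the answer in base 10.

286

0b0111111000 = 0111111000
0x92 = 0010010010
→ & → 0010010000 = 144
0b0110001110 = 0110001110
→ ^ → 0100011110 = 286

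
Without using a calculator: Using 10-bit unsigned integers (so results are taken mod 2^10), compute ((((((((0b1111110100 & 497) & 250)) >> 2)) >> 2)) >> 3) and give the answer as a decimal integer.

0b1111110100 = 1111110100
497 = 0111110001
→ & → 0111110000 = 496
250 = 0011111010
→ & → 0011110000 = 240
→ >> 2 → 0000111100 = 60
→ >> 2 → 0000001111 = 15
→ >> 3 → 0000000001 = 1

1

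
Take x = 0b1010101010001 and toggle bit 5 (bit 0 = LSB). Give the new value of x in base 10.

5489

x = 1010101010001
bit 5 is currently 0; toggle it via x ^ (1 << 5) = x ^ 32
→ 1010101110001 = 5489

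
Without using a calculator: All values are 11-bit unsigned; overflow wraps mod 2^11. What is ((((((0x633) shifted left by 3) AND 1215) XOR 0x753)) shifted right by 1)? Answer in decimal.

997

0x633 = 11000110011
→ shifted left by 3 (mod 2^11) → 00110011000 = 408
1215 = 10010111111
→ AND → 00010011000 = 152
0x753 = 11101010011
→ XOR → 11111001011 = 1995
→ shifted right by 1 → 01111100101 = 997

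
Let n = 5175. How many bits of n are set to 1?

7

5175 = 1010000110111
Count the 1s: 1 + 1 + 1 + 1 + 1 + 1 + 1 = 7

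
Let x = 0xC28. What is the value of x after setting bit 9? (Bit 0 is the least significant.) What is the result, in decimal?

x = 110000101000
bit 9 is currently 0; set it via x | (1 << 9) = x | 512
→ 111000101000 = 3624

3624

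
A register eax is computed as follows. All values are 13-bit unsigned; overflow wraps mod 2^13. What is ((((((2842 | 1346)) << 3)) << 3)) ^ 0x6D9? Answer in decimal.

4185

2842 = 0101100011010
1346 = 0010101000010
→ | → 0111101011010 = 3930
→ << 3 (mod 2^13) → 1101011010000 = 6864
→ << 3 (mod 2^13) → 1011010000000 = 5760
0x6D9 = 0011011011001
→ ^ → 1000001011001 = 4185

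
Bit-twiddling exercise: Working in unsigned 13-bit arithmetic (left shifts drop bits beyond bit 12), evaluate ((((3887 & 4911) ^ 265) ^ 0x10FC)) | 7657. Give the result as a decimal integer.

3887 = 0111100101111
4911 = 1001100101111
→ & → 0001100101111 = 815
265 = 0000100001001
→ ^ → 0001000100110 = 550
0x10FC = 1000011111100
→ ^ → 1001011011010 = 4826
7657 = 1110111101001
→ | → 1111111111011 = 8187

8187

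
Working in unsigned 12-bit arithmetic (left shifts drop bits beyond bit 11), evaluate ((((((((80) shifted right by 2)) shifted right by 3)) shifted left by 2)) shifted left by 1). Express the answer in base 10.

16

80 = 000001010000
→ shifted right by 2 → 000000010100 = 20
→ shifted right by 3 → 000000000010 = 2
→ shifted left by 2 (mod 2^12) → 000000001000 = 8
→ shifted left by 1 (mod 2^12) → 000000010000 = 16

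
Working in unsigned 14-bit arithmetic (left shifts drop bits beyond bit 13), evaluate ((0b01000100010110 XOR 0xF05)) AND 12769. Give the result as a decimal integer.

4097

0b01000100010110 = 01000100010110
0xF05 = 00111100000101
→ XOR → 01111000010011 = 7699
12769 = 11000111100001
→ AND → 01000000000001 = 4097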